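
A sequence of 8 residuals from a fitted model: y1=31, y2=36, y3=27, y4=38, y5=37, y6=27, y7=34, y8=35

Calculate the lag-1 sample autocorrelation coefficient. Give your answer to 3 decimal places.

Mean ȳ = (31 + 36 + 27 + 38 + 37 + 27 + 34 + 35)/8 = 33.1250
Deviations from mean: -2.1250, 2.8750, -6.1250, 4.8750, 3.8750, -6.1250, 0.8750, 1.8750
Numerator Σ_{t=1}^{7}(y_t−ȳ)(y_{t+1}−ȳ) = -62.1406
Denominator Σ(y_t−ȳ)² = 130.8750
r_1 = -62.1406 / 130.8750 = -0.475

-0.475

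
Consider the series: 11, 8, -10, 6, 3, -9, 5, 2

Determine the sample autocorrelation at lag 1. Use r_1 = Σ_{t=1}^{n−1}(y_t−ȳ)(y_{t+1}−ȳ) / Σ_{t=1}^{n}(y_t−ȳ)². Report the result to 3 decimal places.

Mean ȳ = (11 + 8 − 10 + 6 + 3 − 9 + 5 + 2)/8 = 2.0000
Deviations from mean: 9.0000, 6.0000, -12.0000, 4.0000, 1.0000, -11.0000, 3.0000, 0.0000
Numerator Σ_{t=1}^{7}(y_t−ȳ)(y_{t+1}−ȳ) = -106.0000
Denominator Σ(y_t−ȳ)² = 408.0000
r_1 = -106.0000 / 408.0000 = -0.260

-0.260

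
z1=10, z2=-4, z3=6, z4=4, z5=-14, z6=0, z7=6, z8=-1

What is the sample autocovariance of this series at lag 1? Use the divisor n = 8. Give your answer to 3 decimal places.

Mean z̄ = (10 − 4 + 6 + 4 − 14 + 0 + 6 − 1)/8 = 0.8750
Deviations: 9.1250, -4.8750, 5.1250, 3.1250, -14.8750, -0.8750, 5.1250, -1.8750
Σ_{t=1}^{7}(z_t−z̄)(z_{t+1}−z̄) = -101.0156
γ_1 = -101.0156 / 8 = -12.627

-12.627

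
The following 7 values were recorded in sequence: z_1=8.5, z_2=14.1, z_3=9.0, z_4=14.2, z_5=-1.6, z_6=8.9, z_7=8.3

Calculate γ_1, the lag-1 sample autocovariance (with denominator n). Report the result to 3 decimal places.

-8.098

Mean z̄ = (8.5 + 14.1 + 9.0 + 14.2 − 1.6 + 8.9 + 8.3)/7 = 8.7714
Deviations: -0.2714, 5.3286, 0.2286, 5.4286, -10.3714, 0.1286, -0.4714
Σ_{t=1}^{6}(z_t−z̄)(z_{t+1}−z̄) = -56.6837
γ_1 = -56.6837 / 7 = -8.098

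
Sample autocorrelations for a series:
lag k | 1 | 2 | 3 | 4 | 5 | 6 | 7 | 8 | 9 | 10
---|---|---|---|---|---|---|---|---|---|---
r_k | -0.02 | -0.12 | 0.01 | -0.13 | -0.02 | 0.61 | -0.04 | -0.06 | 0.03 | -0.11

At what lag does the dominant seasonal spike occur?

6

The largest autocorrelation is r_6 = 0.61; the remaining lags stay at or below 0.03.
The dominant spike at lag 6 indicates a seasonal period of 6.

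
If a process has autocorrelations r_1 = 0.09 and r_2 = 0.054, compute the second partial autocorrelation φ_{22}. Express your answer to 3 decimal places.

φ_{22} = (r_2 − r_1²) / (1 − r_1²)
r_1² = (0.09)² = 0.0081
Numerator = 0.054 − 0.0081 = 0.0459; denominator = 1 − 0.0081 = 0.9919
φ_{22} = 0.0459 / 0.9919 = 0.046

0.046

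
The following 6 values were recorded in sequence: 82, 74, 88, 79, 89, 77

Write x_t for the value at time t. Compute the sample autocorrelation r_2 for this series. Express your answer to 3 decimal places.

0.452

Mean x̄ = (82 + 74 + 88 + 79 + 89 + 77)/6 = 81.5000
Deviations from mean: 0.5000, -7.5000, 6.5000, -2.5000, 7.5000, -4.5000
Σ(x_t−x̄)(x_{t+2}−x̄) = (3.2500) + (18.7500) + (48.7500) + (11.2500) = 82.0000
Denominator Σ(x_t−x̄)² = 181.5000
r_2 = 82.0000 / 181.5000 = 0.452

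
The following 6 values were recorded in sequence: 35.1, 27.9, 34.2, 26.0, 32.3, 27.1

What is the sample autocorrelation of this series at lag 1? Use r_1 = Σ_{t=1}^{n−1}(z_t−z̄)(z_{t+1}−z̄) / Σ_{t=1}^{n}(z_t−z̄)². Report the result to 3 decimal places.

Mean z̄ = (35.1 + 27.9 + 34.2 + 26.0 + 32.3 + 27.1)/6 = 30.4333
Σ(z_t−z̄)(z_{t+1}−z̄) = (-11.8222) + (-9.5422) + (-16.6989) + (-8.2756) + (-6.2222) = -52.5611
Denominator Σ(z_t−z̄)² = 76.6333
r_1 = -52.5611 / 76.6333 = -0.686

-0.686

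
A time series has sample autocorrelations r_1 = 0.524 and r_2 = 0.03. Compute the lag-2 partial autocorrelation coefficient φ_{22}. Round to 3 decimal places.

-0.337

φ_{22} = (r_2 − r_1²) / (1 − r_1²)
r_1² = (0.524)² = 0.274576
Numerator = 0.03 − 0.2746 = -0.2446; denominator = 1 − 0.2746 = 0.7254
φ_{22} = -0.2446 / 0.7254 = -0.337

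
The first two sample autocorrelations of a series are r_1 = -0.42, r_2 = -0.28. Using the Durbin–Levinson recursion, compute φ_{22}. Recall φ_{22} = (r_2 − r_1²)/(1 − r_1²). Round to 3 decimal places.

φ_{22} = (r_2 − r_1²) / (1 − r_1²)
r_1² = (-0.42)² = 0.1764
Numerator = -0.28 − 0.1764 = -0.4564; denominator = 1 − 0.1764 = 0.8236
φ_{22} = -0.4564 / 0.8236 = -0.554

-0.554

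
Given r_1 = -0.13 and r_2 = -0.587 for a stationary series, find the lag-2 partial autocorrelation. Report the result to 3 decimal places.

-0.614

φ_{22} = (r_2 − r_1²) / (1 − r_1²)
r_1² = (-0.13)² = 0.0169
Numerator = -0.587 − 0.0169 = -0.6039; denominator = 1 − 0.0169 = 0.9831
φ_{22} = -0.6039 / 0.9831 = -0.614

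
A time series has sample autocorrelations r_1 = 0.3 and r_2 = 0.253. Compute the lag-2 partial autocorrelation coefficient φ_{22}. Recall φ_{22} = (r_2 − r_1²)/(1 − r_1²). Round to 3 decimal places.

0.179

φ_{22} = (r_2 − r_1²) / (1 − r_1²)
r_1² = (0.3)² = 0.09
Numerator = 0.253 − 0.0900 = 0.1630; denominator = 1 − 0.0900 = 0.9100
φ_{22} = 0.1630 / 0.9100 = 0.179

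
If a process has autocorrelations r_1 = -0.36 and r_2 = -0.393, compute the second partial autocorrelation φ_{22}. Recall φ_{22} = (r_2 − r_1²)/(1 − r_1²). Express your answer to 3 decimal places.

φ_{22} = (r_2 − r_1²) / (1 − r_1²)
r_1² = (-0.36)² = 0.1296
Numerator = -0.393 − 0.1296 = -0.5226; denominator = 1 − 0.1296 = 0.8704
φ_{22} = -0.5226 / 0.8704 = -0.600

-0.600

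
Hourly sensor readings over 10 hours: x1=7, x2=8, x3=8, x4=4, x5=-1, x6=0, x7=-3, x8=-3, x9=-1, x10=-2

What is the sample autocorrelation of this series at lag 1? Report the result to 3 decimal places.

Mean x̄ = (7 + 8 + 8 + 4 − 1 + 0 − 3 − 3 − 1 − 2)/10 = 1.7000
Numerator Σ_{t=1}^{9}(x_t−x̄)(x_{t+1}−x̄) = 138.7100
Denominator Σ(x_t−x̄)² = 188.1000
r_1 = 138.7100 / 188.1000 = 0.737

0.737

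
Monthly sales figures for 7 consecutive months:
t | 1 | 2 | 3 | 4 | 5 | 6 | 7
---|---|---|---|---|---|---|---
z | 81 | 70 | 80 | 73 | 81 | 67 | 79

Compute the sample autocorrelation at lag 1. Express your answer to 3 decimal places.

Mean z̄ = (81 + 70 + 80 + 73 + 81 + 67 + 79)/7 = 75.8571
Deviations from mean: 5.1429, -5.8571, 4.1429, -2.8571, 5.1429, -8.8571, 3.1429
Σ(z_t−z̄)(z_{t+1}−z̄) = (-30.1224) + (-24.2653) + (-11.8367) + (-14.6939) + (-45.5510) + (-27.8367) = -154.3061
Denominator Σ(z_t−z̄)² = 200.8571
r_1 = -154.3061 / 200.8571 = -0.768

-0.768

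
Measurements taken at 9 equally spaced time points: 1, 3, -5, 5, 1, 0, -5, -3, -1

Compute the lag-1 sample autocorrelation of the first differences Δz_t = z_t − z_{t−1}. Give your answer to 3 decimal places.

-0.619

First differences Δz: 2, -8, 10, -4, -1, -5, 2, 2
Mean of differences = -0.2500
Numerator Σ(Δz_t−Δz̄)(Δz_{t+1}−Δz̄) = -134.5625
Denominator Σ(Δz_t−Δz̄)² = 217.5000
r_1(Δz) = -134.5625 / 217.5000 = -0.619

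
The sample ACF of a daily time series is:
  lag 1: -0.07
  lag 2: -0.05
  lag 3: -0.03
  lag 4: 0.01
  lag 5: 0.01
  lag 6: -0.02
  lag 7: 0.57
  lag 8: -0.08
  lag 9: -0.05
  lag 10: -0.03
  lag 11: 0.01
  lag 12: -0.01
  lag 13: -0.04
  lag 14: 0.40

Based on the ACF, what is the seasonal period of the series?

The largest autocorrelation is r_7 = 0.57, with a weaker echo at lag 14 (0.40); the remaining lags stay at or below 0.01.
The dominant spike at lag 7 indicates a seasonal period of 7.

7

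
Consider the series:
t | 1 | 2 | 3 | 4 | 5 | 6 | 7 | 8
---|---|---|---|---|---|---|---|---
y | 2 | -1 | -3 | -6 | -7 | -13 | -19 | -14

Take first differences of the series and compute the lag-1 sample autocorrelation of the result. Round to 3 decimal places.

-0.232

First differences Δy: -3, -2, -3, -1, -6, -6, 5
Mean of differences = -2.2857
Numerator Σ(Δy_t−Δȳ)(Δy_{t+1}−Δȳ) = -19.3673
Denominator Σ(Δy_t−Δȳ)² = 83.4286
r_1(Δy) = -19.3673 / 83.4286 = -0.232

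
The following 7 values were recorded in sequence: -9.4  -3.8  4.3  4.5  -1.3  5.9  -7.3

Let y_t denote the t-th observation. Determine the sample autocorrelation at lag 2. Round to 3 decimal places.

Mean ȳ = (-9.4 − 3.8 + 4.3 + 4.5 − 1.3 + 5.9 − 7.3)/7 = -1.0143
Deviations from mean: -8.3857, -2.7857, 5.3143, 5.5143, -0.2857, 6.9143, -6.2857
Numerator Σ_{t=1}^{5}(y_t−ȳ)(y_{t+2}−ȳ) = -21.5204
Denominator Σ(y_t−ȳ)² = 224.1286
r_2 = -21.5204 / 224.1286 = -0.096

-0.096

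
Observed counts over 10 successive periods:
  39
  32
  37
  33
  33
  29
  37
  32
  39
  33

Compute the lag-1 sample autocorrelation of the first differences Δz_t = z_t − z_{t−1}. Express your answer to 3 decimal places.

First differences Δz: -7, 5, -4, 0, -4, 8, -5, 7, -6
Mean of differences = -0.6667
Numerator Σ(Δz_t−Δz̄)(Δz_{t+1}−Δz̄) = -199.7778
Denominator Σ(Δz_t−Δz̄)² = 276.0000
r_1(Δz) = -199.7778 / 276.0000 = -0.724

-0.724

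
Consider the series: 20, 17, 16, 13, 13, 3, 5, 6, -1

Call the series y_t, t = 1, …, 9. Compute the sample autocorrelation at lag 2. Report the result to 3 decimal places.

Mean ȳ = (20 + 17 + 16 + 13 + 13 + 3 + 5 + 6 − 1)/9 = 10.2222
Numerator Σ_{t=1}^{7}(y_t−ȳ)(y_{t+2}−ȳ) = 145.9012
Denominator Σ(y_t−ȳ)² = 413.5556
r_2 = 145.9012 / 413.5556 = 0.353

0.353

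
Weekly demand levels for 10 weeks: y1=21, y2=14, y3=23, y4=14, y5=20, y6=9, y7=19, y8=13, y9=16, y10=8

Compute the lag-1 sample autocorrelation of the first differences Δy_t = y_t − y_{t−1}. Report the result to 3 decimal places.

First differences Δy: -7, 9, -9, 6, -11, 10, -6, 3, -8
Mean of differences = -1.4444
Numerator Σ(Δy_t−Δȳ)(Δy_{t+1}−Δȳ) = -475.1975
Denominator Σ(Δy_t−Δȳ)² = 558.2222
r_1(Δy) = -475.1975 / 558.2222 = -0.851

-0.851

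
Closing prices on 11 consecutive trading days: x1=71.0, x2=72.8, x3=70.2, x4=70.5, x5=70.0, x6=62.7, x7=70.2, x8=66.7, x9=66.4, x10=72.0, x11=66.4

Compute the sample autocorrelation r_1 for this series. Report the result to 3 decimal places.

-0.117

Mean x̄ = (71.0 + 72.8 + 70.2 + 70.5 + 70.0 + 62.7 + 70.2 + 66.7 + 66.4 + 72.0 + 66.4)/11 = 68.9909
Numerator Σ_{t=1}^{10}(x_t−x̄)(x_{t+1}−x̄) = -10.7755
Denominator Σ(x_t−x̄)² = 92.0691
r_1 = -10.7755 / 92.0691 = -0.117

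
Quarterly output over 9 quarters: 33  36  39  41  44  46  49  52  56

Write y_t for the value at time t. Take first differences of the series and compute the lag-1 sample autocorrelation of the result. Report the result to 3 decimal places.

-0.092

First differences Δy: 3, 3, 2, 3, 2, 3, 3, 4
Mean of differences = 2.8750
Numerator Σ(Δy_t−Δȳ)(Δy_{t+1}−Δȳ) = -0.2656
Denominator Σ(Δy_t−Δȳ)² = 2.8750
r_1(Δy) = -0.2656 / 2.8750 = -0.092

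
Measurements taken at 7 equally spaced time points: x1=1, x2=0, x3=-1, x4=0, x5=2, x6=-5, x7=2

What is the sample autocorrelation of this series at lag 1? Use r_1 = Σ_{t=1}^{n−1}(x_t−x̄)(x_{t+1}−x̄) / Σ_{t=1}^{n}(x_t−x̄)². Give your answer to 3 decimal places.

-0.591

Mean x̄ = (1 + 0 − 1 + 0 + 2 − 5 + 2)/7 = -0.1429
Deviations from mean: 1.1429, 0.1429, -0.8571, 0.1429, 2.1429, -4.8571, 2.1429
Numerator Σ_{t=1}^{6}(x_t−x̄)(x_{t+1}−x̄) = -20.5918
Denominator Σ(x_t−x̄)² = 34.8571
r_1 = -20.5918 / 34.8571 = -0.591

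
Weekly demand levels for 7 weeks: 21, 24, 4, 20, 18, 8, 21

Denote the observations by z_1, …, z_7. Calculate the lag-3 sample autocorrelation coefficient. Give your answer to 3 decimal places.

Mean z̄ = (21 + 24 + 4 + 20 + 18 + 8 + 21)/7 = 16.5714
Deviations from mean: 4.4286, 7.4286, -12.5714, 3.4286, 1.4286, -8.5714, 4.4286
Σ(z_t−z̄)(z_{t+3}−z̄) = (15.1837) + (10.6122) + (107.7551) + (15.1837) = 148.7347
Denominator Σ(z_t−z̄)² = 339.7143
r_3 = 148.7347 / 339.7143 = 0.438

0.438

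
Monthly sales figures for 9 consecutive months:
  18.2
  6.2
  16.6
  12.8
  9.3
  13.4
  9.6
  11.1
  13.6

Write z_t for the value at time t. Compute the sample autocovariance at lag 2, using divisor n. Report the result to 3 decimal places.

Mean z̄ = (18.2 + 6.2 + 16.6 + 12.8 + 9.3 + 13.4 + 9.6 + 11.1 + 13.6)/9 = 12.3111
Σ_{t=1}^{7}(z_t−z̄)(z_{t+2}−z̄) = 13.2375
γ_2 = 13.2375 / 9 = 1.471

1.471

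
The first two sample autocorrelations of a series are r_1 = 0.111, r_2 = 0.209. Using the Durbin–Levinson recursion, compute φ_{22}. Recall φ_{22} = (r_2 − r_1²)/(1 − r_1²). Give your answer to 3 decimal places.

φ_{22} = (r_2 − r_1²) / (1 − r_1²)
r_1² = (0.111)² = 0.012321
Numerator = 0.209 − 0.0123 = 0.1967; denominator = 1 − 0.0123 = 0.9877
φ_{22} = 0.1967 / 0.9877 = 0.199

0.199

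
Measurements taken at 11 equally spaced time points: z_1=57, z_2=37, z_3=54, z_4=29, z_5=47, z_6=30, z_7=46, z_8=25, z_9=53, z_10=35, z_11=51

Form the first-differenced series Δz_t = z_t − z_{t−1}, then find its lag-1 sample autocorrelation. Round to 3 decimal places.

First differences Δz: -20, 17, -25, 18, -17, 16, -21, 28, -18, 16
Mean of differences = -0.6000
Numerator Σ(Δz_t−Δz̄)(Δz_{t+1}−Δz̄) = -3510.5600
Denominator Σ(Δz_t−Δz̄)² = 3984.4000
r_1(Δz) = -3510.5600 / 3984.4000 = -0.881

-0.881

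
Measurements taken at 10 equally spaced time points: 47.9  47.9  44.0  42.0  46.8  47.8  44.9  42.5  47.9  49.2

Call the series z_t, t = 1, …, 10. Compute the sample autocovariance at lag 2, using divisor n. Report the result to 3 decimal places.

Mean z̄ = (47.9 + 47.9 + 44.0 + 42.0 + 46.8 + 47.8 + 44.9 + 42.5 + 47.9 + 49.2)/10 = 46.0900
Σ_{t=1}^{8}(z_t−z̄)(z_{t+2}−z̄) = -39.9662
γ_2 = -39.9662 / 10 = -3.997

-3.997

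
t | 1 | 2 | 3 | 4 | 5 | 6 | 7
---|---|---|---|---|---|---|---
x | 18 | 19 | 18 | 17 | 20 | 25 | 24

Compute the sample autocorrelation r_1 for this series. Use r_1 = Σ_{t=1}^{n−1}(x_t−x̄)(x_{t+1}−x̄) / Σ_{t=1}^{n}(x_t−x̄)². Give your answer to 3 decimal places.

0.512

Mean x̄ = (18 + 19 + 18 + 17 + 20 + 25 + 24)/7 = 20.1429
Numerator Σ_{t=1}^{6}(x_t−x̄)(x_{t+1}−x̄) = 30.1224
Denominator Σ(x_t−x̄)² = 58.8571
r_1 = 30.1224 / 58.8571 = 0.512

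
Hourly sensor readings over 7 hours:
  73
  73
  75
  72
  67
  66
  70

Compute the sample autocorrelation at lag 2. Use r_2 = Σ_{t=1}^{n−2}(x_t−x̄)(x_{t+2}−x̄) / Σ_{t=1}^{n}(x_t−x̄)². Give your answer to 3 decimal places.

-0.103

Mean x̄ = (73 + 73 + 75 + 72 + 67 + 66 + 70)/7 = 70.8571
Deviations from mean: 2.1429, 2.1429, 4.1429, 1.1429, -3.8571, -4.8571, -0.8571
Σ(x_t−x̄)(x_{t+2}−x̄) = (8.8776) + (2.4490) + (-15.9796) + (-5.5510) + (3.3061) = -6.8980
Denominator Σ(x_t−x̄)² = 66.8571
r_2 = -6.8980 / 66.8571 = -0.103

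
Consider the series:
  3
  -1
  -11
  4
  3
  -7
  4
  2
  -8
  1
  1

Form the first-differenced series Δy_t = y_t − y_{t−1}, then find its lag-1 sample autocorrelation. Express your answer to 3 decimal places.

First differences Δy: -4, -10, 15, -1, -10, 11, -2, -10, 9, 0
Mean of differences = -0.2000
Numerator Σ(Δy_t−Δȳ)(Δy_{t+1}−Δȳ) = -316.6400
Denominator Σ(Δy_t−Δȳ)² = 747.6000
r_1(Δy) = -316.6400 / 747.6000 = -0.424

-0.424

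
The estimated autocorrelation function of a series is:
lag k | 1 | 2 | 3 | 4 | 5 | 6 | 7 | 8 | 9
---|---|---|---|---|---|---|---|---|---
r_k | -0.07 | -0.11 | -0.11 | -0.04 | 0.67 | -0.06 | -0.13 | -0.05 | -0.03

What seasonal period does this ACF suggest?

The largest autocorrelation is r_5 = 0.67; the remaining lags stay at or below -0.03.
The dominant spike at lag 5 indicates a seasonal period of 5.

5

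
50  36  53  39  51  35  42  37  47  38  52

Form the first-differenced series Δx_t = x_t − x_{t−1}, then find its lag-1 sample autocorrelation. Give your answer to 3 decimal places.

-0.816

First differences Δx: -14, 17, -14, 12, -16, 7, -5, 10, -9, 14
Mean of differences = 0.2000
Numerator Σ(Δx_t−Δx̄)(Δx_{t+1}−Δx̄) = -1249.4400
Denominator Σ(Δx_t−Δx̄)² = 1531.6000
r_1(Δx) = -1249.4400 / 1531.6000 = -0.816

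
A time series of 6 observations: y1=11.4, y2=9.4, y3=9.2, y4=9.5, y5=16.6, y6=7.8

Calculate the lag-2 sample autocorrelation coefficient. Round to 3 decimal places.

-0.102

Mean ȳ = (11.4 + 9.4 + 9.2 + 9.5 + 16.6 + 7.8)/6 = 10.6500
Σ(y_t−ȳ)(y_{t+2}−ȳ) = (-1.0875) + (1.4375) + (-8.6275) + (3.2775) = -5.0000
Denominator Σ(y_t−ȳ)² = 49.0750
r_2 = -5.0000 / 49.0750 = -0.102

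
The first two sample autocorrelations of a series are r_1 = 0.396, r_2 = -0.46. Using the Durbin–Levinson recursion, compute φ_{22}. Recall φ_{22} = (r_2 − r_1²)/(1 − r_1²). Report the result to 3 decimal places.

-0.732

φ_{22} = (r_2 − r_1²) / (1 − r_1²)
r_1² = (0.396)² = 0.156816
Numerator = -0.46 − 0.1568 = -0.6168; denominator = 1 − 0.1568 = 0.8432
φ_{22} = -0.6168 / 0.8432 = -0.732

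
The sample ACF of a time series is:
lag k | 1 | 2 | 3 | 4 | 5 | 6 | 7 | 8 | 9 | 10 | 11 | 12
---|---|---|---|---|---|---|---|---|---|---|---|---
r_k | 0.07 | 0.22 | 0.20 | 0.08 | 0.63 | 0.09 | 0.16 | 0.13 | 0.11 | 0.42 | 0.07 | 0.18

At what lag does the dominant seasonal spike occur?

The largest autocorrelation is r_5 = 0.63, with a weaker echo at lag 10 (0.42); the remaining lags stay at or below 0.22.
The dominant spike at lag 5 indicates a seasonal period of 5.

5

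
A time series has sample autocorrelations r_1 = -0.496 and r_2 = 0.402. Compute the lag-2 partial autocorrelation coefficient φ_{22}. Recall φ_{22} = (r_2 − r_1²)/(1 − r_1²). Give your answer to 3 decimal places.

φ_{22} = (r_2 − r_1²) / (1 − r_1²)
r_1² = (-0.496)² = 0.246016
Numerator = 0.402 − 0.2460 = 0.1560; denominator = 1 − 0.2460 = 0.7540
φ_{22} = 0.1560 / 0.7540 = 0.207

0.207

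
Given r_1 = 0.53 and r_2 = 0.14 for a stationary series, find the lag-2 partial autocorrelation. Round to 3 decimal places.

-0.196

φ_{22} = (r_2 − r_1²) / (1 − r_1²)
r_1² = (0.53)² = 0.2809
Numerator = 0.14 − 0.2809 = -0.1409; denominator = 1 − 0.2809 = 0.7191
φ_{22} = -0.1409 / 0.7191 = -0.196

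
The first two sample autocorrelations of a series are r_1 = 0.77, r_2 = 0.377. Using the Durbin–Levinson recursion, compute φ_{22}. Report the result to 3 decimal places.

-0.530

φ_{22} = (r_2 − r_1²) / (1 − r_1²)
r_1² = (0.77)² = 0.5929
Numerator = 0.377 − 0.5929 = -0.2159; denominator = 1 − 0.5929 = 0.4071
φ_{22} = -0.2159 / 0.4071 = -0.530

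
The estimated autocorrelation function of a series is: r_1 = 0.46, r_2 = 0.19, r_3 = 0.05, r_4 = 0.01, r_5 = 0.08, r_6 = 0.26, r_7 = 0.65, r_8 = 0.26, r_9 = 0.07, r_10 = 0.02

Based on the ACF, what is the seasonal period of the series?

The largest autocorrelation is r_7 = 0.65; the remaining lags stay at or below 0.46. The elevated value at lag 1 (0.46), dropping to 0.19 at lag 2, reflects decaying short-term dependence rather than seasonality.
The dominant spike at lag 7 indicates a seasonal period of 7.

7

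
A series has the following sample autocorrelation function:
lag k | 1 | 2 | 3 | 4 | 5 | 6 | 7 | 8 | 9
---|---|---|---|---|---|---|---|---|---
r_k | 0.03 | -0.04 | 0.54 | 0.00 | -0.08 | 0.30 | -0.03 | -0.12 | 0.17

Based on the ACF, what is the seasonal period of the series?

The largest autocorrelation is r_3 = 0.54, with weaker echoes at lags 6 (0.30) and 9 (0.17); the remaining lags stay at or below 0.03.
The dominant spike at lag 3 indicates a seasonal period of 3.

3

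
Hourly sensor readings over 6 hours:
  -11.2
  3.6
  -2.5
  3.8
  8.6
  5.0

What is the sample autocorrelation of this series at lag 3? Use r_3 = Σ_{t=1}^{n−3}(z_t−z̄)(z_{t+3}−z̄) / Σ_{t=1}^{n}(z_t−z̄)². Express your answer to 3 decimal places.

Mean z̄ = (-11.2 + 3.6 − 2.5 + 3.8 + 8.6 + 5.0)/6 = 1.2167
Deviations from mean: -12.4167, 2.3833, -3.7167, 2.5833, 7.3833, 3.7833
Numerator Σ_{t=1}^{3}(z_t−z̄)(z_{t+3}−z̄) = -28.5408
Denominator Σ(z_t−z̄)² = 249.1683
r_3 = -28.5408 / 249.1683 = -0.115

-0.115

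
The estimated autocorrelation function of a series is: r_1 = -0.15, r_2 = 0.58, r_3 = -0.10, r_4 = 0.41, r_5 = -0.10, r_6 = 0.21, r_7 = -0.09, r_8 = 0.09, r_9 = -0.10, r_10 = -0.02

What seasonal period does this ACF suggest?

The largest autocorrelation is r_2 = 0.58, with weaker echoes at lags 4 (0.41) and 6 (0.21); the remaining lags stay at or below 0.09.
The dominant spike at lag 2 indicates a seasonal period of 2.

2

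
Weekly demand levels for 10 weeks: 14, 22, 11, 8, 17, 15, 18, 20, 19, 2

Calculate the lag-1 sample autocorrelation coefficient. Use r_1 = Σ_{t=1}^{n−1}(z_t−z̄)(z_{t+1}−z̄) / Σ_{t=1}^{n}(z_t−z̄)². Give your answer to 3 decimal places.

-0.102

Mean z̄ = (14 + 22 + 11 + 8 + 17 + 15 + 18 + 20 + 19 + 2)/10 = 14.6000
Numerator Σ_{t=1}^{9}(z_t−z̄)(z_{t+1}−z̄) = -34.1600
Denominator Σ(z_t−z̄)² = 336.4000
r_1 = -34.1600 / 336.4000 = -0.102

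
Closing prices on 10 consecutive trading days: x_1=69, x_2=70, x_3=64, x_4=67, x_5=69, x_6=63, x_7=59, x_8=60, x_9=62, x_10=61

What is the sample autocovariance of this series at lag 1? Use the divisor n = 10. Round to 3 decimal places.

Mean x̄ = (69 + 70 + 64 + 67 + 69 + 63 + 59 + 60 + 62 + 61)/10 = 64.4000
Σ_{t=1}^{9}(x_t−x̄)(x_{t+1}−x̄) = 78.0400
γ_1 = 78.0400 / 10 = 7.804

7.804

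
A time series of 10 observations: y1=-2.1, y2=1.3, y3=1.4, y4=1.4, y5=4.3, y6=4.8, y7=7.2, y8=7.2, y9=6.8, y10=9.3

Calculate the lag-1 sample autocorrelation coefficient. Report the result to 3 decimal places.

0.574

Mean ȳ = (-2.1 + 1.3 + 1.4 + 1.4 + 4.3 + 4.8 + 7.2 + 7.2 + 6.8 + 9.3)/10 = 4.1600
Numerator Σ_{t=1}^{9}(y_t−ȳ)(y_{t+1}−ȳ) = 65.9004
Denominator Σ(y_t−ȳ)² = 114.9040
r_1 = 65.9004 / 114.9040 = 0.574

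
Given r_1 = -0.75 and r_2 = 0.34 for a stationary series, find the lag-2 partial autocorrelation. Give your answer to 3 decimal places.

φ_{22} = (r_2 − r_1²) / (1 − r_1²)
r_1² = (-0.75)² = 0.5625
Numerator = 0.34 − 0.5625 = -0.2225; denominator = 1 − 0.5625 = 0.4375
φ_{22} = -0.2225 / 0.4375 = -0.509

-0.509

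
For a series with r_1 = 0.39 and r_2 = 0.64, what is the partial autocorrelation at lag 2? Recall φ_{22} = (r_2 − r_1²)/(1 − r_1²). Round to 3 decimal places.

φ_{22} = (r_2 − r_1²) / (1 − r_1²)
r_1² = (0.39)² = 0.1521
Numerator = 0.64 − 0.1521 = 0.4879; denominator = 1 − 0.1521 = 0.8479
φ_{22} = 0.4879 / 0.8479 = 0.575

0.575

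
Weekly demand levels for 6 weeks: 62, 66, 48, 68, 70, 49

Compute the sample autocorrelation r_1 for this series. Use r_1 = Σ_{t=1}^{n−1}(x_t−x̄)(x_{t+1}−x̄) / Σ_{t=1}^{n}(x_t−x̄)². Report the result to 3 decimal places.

Mean x̄ = (62 + 66 + 48 + 68 + 70 + 49)/6 = 60.5000
Numerator Σ_{t=1}^{5}(x_t−x̄)(x_{t+1}−x̄) = -192.2500
Denominator Σ(x_t−x̄)² = 467.5000
r_1 = -192.2500 / 467.5000 = -0.411

-0.411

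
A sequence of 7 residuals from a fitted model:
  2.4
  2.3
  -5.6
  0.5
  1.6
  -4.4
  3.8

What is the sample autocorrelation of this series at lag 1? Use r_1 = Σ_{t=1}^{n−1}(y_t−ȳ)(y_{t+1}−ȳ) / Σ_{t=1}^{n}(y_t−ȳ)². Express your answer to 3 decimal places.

Mean ȳ = (2.4 + 2.3 − 5.6 + 0.5 + 1.6 − 4.4 + 3.8)/7 = 0.0857
Deviations from mean: 2.3143, 2.2143, -5.6857, 0.4143, 1.5143, -4.4857, 3.7143
Σ(y_t−ȳ)(y_{t+1}−ȳ) = (5.1245) + (-12.5898) + (-2.3555) + (0.6273) + (-6.7927) + (-16.6612) = -32.6473
Denominator Σ(y_t−ȳ)² = 78.9686
r_1 = -32.6473 / 78.9686 = -0.413

-0.413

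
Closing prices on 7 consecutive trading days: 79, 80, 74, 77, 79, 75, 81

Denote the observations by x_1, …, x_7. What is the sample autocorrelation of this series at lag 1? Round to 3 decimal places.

-0.385

Mean x̄ = (79 + 80 + 74 + 77 + 79 + 75 + 81)/7 = 77.8571
Deviations from mean: 1.1429, 2.1429, -3.8571, -0.8571, 1.1429, -2.8571, 3.1429
Σ(x_t−x̄)(x_{t+1}−x̄) = (2.4490) + (-8.2653) + (3.3061) + (-0.9796) + (-3.2653) + (-8.9796) = -15.7347
Denominator Σ(x_t−x̄)² = 40.8571
r_1 = -15.7347 / 40.8571 = -0.385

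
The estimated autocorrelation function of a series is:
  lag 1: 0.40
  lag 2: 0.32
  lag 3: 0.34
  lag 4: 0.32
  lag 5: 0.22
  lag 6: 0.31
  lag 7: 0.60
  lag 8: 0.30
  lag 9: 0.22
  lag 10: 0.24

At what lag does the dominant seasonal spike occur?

The largest autocorrelation is r_7 = 0.60; the remaining lags stay at or below 0.40. The elevated value at lag 1 (0.40), dropping to 0.32 at lag 2, reflects decaying short-term dependence rather than seasonality.
The dominant spike at lag 7 indicates a seasonal period of 7.

7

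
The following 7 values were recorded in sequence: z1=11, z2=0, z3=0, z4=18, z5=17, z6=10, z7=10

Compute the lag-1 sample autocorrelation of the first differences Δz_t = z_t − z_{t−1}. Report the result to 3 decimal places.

-0.019

First differences Δz: -11, 0, 18, -1, -7, 0
Mean of differences = -0.1667
Numerator Σ(Δz_t−Δz̄)(Δz_{t+1}−Δz̄) = -9.3611
Denominator Σ(Δz_t−Δz̄)² = 494.8333
r_1(Δz) = -9.3611 / 494.8333 = -0.019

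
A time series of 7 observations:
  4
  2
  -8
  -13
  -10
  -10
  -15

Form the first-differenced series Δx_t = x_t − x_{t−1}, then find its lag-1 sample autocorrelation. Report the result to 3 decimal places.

0.068

First differences Δx: -2, -10, -5, 3, 0, -5
Mean of differences = -3.1667
Numerator Σ(Δx_t−Δx̄)(Δx_{t+1}−Δx̄) = 6.9722
Denominator Σ(Δx_t−Δx̄)² = 102.8333
r_1(Δx) = 6.9722 / 102.8333 = 0.068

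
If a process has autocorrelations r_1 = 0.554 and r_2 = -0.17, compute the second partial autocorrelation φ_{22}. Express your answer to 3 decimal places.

-0.688

φ_{22} = (r_2 − r_1²) / (1 − r_1²)
r_1² = (0.554)² = 0.306916
Numerator = -0.17 − 0.3069 = -0.4769; denominator = 1 − 0.3069 = 0.6931
φ_{22} = -0.4769 / 0.6931 = -0.688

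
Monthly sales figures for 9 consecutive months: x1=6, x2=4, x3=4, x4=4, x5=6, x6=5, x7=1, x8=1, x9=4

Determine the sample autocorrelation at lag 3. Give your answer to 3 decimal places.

-0.212

Mean x̄ = (6 + 4 + 4 + 4 + 6 + 5 + 1 + 1 + 4)/9 = 3.8889
Numerator Σ_{t=1}^{6}(x_t−x̄)(x_{t+3}−x̄) = -5.7037
Denominator Σ(x_t−x̄)² = 26.8889
r_3 = -5.7037 / 26.8889 = -0.212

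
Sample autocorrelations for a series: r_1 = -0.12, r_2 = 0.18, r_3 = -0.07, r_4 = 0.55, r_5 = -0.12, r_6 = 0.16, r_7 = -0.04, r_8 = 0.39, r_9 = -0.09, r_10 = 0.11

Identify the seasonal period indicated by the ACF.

The largest autocorrelation is r_4 = 0.55, with a weaker echo at lag 8 (0.39); the remaining lags stay at or below 0.18.
The dominant spike at lag 4 indicates a seasonal period of 4.

4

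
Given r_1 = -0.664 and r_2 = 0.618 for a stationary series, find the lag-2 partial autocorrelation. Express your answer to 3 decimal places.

0.317

φ_{22} = (r_2 − r_1²) / (1 − r_1²)
r_1² = (-0.664)² = 0.440896
Numerator = 0.618 − 0.4409 = 0.1771; denominator = 1 − 0.4409 = 0.5591
φ_{22} = 0.1771 / 0.5591 = 0.317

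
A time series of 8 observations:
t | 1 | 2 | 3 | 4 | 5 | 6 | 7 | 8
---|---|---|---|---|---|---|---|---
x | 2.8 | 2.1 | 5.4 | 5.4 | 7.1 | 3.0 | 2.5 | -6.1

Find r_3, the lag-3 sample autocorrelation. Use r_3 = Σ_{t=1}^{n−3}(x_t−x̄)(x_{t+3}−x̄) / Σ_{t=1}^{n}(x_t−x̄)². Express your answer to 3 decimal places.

-0.370

Mean x̄ = (2.8 + 2.1 + 5.4 + 5.4 + 7.1 + 3.0 + 2.5 − 6.1)/8 = 2.7750
Σ(x_t−x̄)(x_{t+3}−x̄) = (0.0656) + (-2.9194) + (0.5906) + (-0.7219) + (-38.3844) = -41.3694
Denominator Σ(x_t−x̄)² = 111.8350
r_3 = -41.3694 / 111.8350 = -0.370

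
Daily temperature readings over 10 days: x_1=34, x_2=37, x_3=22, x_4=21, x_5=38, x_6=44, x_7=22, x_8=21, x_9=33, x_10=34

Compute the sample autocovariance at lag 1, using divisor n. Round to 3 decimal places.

Mean x̄ = (34 + 37 + 22 + 21 + 38 + 44 + 22 + 21 + 33 + 34)/10 = 30.6000
Σ_{t=1}^{9}(x_t−x̄)(x_{t+1}−x̄) = 29.8400
γ_1 = 29.8400 / 10 = 2.984

2.984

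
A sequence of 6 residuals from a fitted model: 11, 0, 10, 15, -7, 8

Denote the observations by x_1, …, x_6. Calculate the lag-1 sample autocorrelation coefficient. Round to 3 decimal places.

Mean x̄ = (11 + 0 + 10 + 15 − 7 + 8)/6 = 6.1667
Deviations from mean: 4.8333, -6.1667, 3.8333, 8.8333, -13.1667, 1.8333
Numerator Σ_{t=1}^{5}(x_t−x̄)(x_{t+1}−x̄) = -160.0278
Denominator Σ(x_t−x̄)² = 330.8333
r_1 = -160.0278 / 330.8333 = -0.484

-0.484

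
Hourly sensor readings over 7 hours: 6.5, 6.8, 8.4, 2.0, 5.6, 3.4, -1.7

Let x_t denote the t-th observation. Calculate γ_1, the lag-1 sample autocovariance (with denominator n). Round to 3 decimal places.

0.991

Mean x̄ = (6.5 + 6.8 + 8.4 + 2.0 + 5.6 + 3.4 − 1.7)/7 = 4.4286
Σ_{t=1}^{6}(x_t−x̄)(x_{t+1}−x̄) = 6.9392
γ_1 = 6.9392 / 7 = 0.991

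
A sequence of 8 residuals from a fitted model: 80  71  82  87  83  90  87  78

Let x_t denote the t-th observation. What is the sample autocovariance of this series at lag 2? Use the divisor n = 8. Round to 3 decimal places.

-5.703

Mean x̄ = (80 + 71 + 82 + 87 + 83 + 90 + 87 + 78)/8 = 82.2500
Σ_{t=1}^{6}(x_t−x̄)(x_{t+2}−x̄) = -45.6250
γ_2 = -45.6250 / 8 = -5.703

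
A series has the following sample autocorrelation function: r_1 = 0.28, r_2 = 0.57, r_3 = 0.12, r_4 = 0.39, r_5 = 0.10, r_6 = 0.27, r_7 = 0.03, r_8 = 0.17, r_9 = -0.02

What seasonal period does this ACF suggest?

2

The largest autocorrelation is r_2 = 0.57, with a weaker echo at lag 4 (0.39); the remaining lags stay at or below 0.28.
The dominant spike at lag 2 indicates a seasonal period of 2.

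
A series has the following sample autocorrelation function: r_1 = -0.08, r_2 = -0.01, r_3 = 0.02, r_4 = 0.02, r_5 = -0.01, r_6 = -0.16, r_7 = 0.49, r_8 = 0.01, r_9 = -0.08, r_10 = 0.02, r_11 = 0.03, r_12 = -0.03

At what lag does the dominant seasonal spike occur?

The largest autocorrelation is r_7 = 0.49; the remaining lags stay at or below 0.03.
The dominant spike at lag 7 indicates a seasonal period of 7.

7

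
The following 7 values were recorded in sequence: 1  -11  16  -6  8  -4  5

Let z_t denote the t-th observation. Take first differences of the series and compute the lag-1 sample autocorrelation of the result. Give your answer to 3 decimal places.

-0.849

First differences Δz: -12, 27, -22, 14, -12, 9
Mean of differences = 0.6667
Numerator Σ(Δz_t−Δz̄)(Δz_{t+1}−Δz̄) = -1507.1111
Denominator Σ(Δz_t−Δz̄)² = 1775.3333
r_1(Δz) = -1507.1111 / 1775.3333 = -0.849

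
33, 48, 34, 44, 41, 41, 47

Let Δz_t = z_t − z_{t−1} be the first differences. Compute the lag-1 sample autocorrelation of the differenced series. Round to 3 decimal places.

First differences Δz: 15, -14, 10, -3, 0, 6
Mean of differences = 2.3333
Numerator Σ(Δz_t−Δz̄)(Δz_{t+1}−Δz̄) = -369.1111
Denominator Σ(Δz_t−Δz̄)² = 533.3333
r_1(Δz) = -369.1111 / 533.3333 = -0.692

-0.692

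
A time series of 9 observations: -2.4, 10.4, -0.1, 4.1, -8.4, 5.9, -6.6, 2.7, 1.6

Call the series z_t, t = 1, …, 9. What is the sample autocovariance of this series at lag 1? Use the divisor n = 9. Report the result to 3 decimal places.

Mean z̄ = (-2.4 + 10.4 − 0.1 + 4.1 − 8.4 + 5.9 − 6.6 + 2.7 + 1.6)/9 = 0.8000
Σ_{t=1}^{8}(z_t−z̄)(z_{t+1}−z̄) = -169.8900
γ_1 = -169.8900 / 9 = -18.877

-18.877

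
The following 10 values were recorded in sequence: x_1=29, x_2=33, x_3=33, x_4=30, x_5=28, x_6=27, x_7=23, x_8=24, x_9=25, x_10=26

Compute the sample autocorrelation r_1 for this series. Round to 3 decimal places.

Mean x̄ = (29 + 33 + 33 + 30 + 28 + 27 + 23 + 24 + 25 + 26)/10 = 27.8000
Numerator Σ_{t=1}^{9}(x_t−x̄)(x_{t+1}−x̄) = 82.7600
Denominator Σ(x_t−x̄)² = 109.6000
r_1 = 82.7600 / 109.6000 = 0.755

0.755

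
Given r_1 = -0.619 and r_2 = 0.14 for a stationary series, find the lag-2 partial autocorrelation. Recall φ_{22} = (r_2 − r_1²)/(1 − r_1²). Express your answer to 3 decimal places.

φ_{22} = (r_2 − r_1²) / (1 − r_1²)
r_1² = (-0.619)² = 0.383161
Numerator = 0.14 − 0.3832 = -0.2432; denominator = 1 − 0.3832 = 0.6168
φ_{22} = -0.2432 / 0.6168 = -0.394

-0.394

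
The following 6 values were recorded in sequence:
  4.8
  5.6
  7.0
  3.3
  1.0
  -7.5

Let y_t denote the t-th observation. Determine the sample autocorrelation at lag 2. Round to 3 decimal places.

-0.009

Mean ȳ = (4.8 + 5.6 + 7.0 + 3.3 + 1.0 − 7.5)/6 = 2.3667
Deviations from mean: 2.4333, 3.2333, 4.6333, 0.9333, -1.3667, -9.8667
Σ(y_t−ȳ)(y_{t+2}−ȳ) = (11.2744) + (3.0178) + (-6.3322) + (-9.2089) = -1.2489
Denominator Σ(y_t−ȳ)² = 137.9333
r_2 = -1.2489 / 137.9333 = -0.009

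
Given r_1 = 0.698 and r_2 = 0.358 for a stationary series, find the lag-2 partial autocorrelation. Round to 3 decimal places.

-0.252

φ_{22} = (r_2 − r_1²) / (1 − r_1²)
r_1² = (0.698)² = 0.487204
Numerator = 0.358 − 0.4872 = -0.1292; denominator = 1 − 0.4872 = 0.5128
φ_{22} = -0.1292 / 0.5128 = -0.252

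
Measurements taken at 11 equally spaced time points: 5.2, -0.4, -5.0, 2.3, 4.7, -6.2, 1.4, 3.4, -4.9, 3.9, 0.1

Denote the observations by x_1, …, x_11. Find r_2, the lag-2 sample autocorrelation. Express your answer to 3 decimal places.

-0.425

Mean x̄ = (5.2 − 0.4 − 5.0 + 2.3 + 4.7 − 6.2 + 1.4 + 3.4 − 4.9 + 3.9 + 0.1)/11 = 0.4091
Numerator Σ_{t=1}^{9}(x_t−x̄)(x_{t+2}−x̄) = -71.8456
Denominator Σ(x_t−x̄)² = 168.9291
r_2 = -71.8456 / 168.9291 = -0.425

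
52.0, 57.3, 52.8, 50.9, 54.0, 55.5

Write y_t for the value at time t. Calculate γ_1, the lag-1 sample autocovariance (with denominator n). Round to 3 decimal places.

Mean ȳ = (52.0 + 57.3 + 52.8 + 50.9 + 54.0 + 55.5)/6 = 53.7500
Σ_{t=1}^{5}(y_t−ȳ)(y_{t+1}−ȳ) = -7.1525
γ_1 = -7.1525 / 6 = -1.192

-1.192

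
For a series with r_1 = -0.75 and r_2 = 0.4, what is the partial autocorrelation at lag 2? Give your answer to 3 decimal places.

φ_{22} = (r_2 − r_1²) / (1 − r_1²)
r_1² = (-0.75)² = 0.5625
Numerator = 0.4 − 0.5625 = -0.1625; denominator = 1 − 0.5625 = 0.4375
φ_{22} = -0.1625 / 0.4375 = -0.371

-0.371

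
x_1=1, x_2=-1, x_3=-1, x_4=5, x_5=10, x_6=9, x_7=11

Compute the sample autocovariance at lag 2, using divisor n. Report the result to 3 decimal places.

3.402

Mean x̄ = (1 − 1 − 1 + 5 + 10 + 9 + 11)/7 = 4.8571
Deviations: -3.8571, -5.8571, -5.8571, 0.1429, 5.1429, 4.1429, 6.1429
Σ_{t=1}^{5}(x_t−x̄)(x_{t+2}−x̄) = 23.8163
γ_2 = 23.8163 / 7 = 3.402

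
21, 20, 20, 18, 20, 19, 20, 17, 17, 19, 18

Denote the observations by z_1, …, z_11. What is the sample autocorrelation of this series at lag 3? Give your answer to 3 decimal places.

-0.111

Mean z̄ = (21 + 20 + 20 + 18 + 20 + 19 + 20 + 17 + 17 + 19 + 18)/11 = 19.0000
Numerator Σ_{t=1}^{8}(z_t−z̄)(z_{t+3}−z̄) = -2.0000
Denominator Σ(z_t−z̄)² = 18.0000
r_3 = -2.0000 / 18.0000 = -0.111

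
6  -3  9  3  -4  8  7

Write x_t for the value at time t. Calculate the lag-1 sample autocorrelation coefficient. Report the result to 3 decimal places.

-0.407

Mean x̄ = (6 − 3 + 9 + 3 − 4 + 8 + 7)/7 = 3.7143
Numerator Σ_{t=1}^{6}(x_t−x̄)(x_{t+1}−x̄) = -68.0816
Denominator Σ(x_t−x̄)² = 167.4286
r_1 = -68.0816 / 167.4286 = -0.407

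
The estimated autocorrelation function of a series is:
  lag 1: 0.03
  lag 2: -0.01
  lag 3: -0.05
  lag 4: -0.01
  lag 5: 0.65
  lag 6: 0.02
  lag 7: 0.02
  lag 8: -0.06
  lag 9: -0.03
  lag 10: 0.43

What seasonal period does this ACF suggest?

The largest autocorrelation is r_5 = 0.65, with a weaker echo at lag 10 (0.43); the remaining lags stay at or below 0.03.
The dominant spike at lag 5 indicates a seasonal period of 5.

5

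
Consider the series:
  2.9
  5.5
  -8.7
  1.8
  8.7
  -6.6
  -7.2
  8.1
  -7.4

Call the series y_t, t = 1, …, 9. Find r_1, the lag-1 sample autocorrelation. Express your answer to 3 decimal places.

Mean ȳ = (2.9 + 5.5 − 8.7 + 1.8 + 8.7 − 6.6 − 7.2 + 8.1 − 7.4)/9 = -0.3222
Numerator Σ_{t=1}^{8}(y_t−ȳ)(y_{t+1}−ȳ) = -159.6483
Denominator Σ(y_t−ȳ)² = 408.1156
r_1 = -159.6483 / 408.1156 = -0.391

-0.391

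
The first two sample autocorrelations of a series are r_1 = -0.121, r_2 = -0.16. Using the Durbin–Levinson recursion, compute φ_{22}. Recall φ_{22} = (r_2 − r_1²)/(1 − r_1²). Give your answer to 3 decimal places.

-0.177

φ_{22} = (r_2 − r_1²) / (1 − r_1²)
r_1² = (-0.121)² = 0.014641
Numerator = -0.16 − 0.0146 = -0.1746; denominator = 1 − 0.0146 = 0.9854
φ_{22} = -0.1746 / 0.9854 = -0.177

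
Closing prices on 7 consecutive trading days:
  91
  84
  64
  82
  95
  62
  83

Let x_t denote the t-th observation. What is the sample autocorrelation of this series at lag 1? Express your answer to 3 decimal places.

Mean x̄ = (91 + 84 + 64 + 82 + 95 + 62 + 83)/7 = 80.1429
Deviations from mean: 10.8571, 3.8571, -16.1429, 1.8571, 14.8571, -18.1429, 2.8571
Σ(x_t−x̄)(x_{t+1}−x̄) = (41.8776) + (-62.2653) + (-29.9796) + (27.5918) + (-269.5510) + (-51.8367) = -344.1633
Denominator Σ(x_t−x̄)² = 954.8571
r_1 = -344.1633 / 954.8571 = -0.360

-0.360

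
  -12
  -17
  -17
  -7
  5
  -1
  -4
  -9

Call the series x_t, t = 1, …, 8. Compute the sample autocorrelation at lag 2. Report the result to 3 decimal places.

Mean x̄ = (-12 − 17 − 17 − 7 + 5 − 1 − 4 − 9)/8 = -7.7500
Deviations from mean: -4.2500, -9.2500, -9.2500, 0.7500, 12.7500, 6.7500, 3.7500, -1.2500
Σ(x_t−x̄)(x_{t+2}−x̄) = (39.3125) + (-6.9375) + (-117.9375) + (5.0625) + (47.8125) + (-8.4375) = -41.1250
Denominator Σ(x_t−x̄)² = 413.5000
r_2 = -41.1250 / 413.5000 = -0.099

-0.099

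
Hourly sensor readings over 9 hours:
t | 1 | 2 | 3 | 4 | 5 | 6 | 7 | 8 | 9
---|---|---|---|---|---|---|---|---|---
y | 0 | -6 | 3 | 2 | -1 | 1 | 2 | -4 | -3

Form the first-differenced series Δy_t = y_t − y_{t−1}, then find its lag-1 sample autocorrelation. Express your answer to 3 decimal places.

-0.449

First differences Δy: -6, 9, -1, -3, 2, 1, -6, 1
Mean of differences = -0.3750
Numerator Σ(Δy_t−Δȳ)(Δy_{t+1}−Δȳ) = -75.3906
Denominator Σ(Δy_t−Δȳ)² = 167.8750
r_1(Δy) = -75.3906 / 167.8750 = -0.449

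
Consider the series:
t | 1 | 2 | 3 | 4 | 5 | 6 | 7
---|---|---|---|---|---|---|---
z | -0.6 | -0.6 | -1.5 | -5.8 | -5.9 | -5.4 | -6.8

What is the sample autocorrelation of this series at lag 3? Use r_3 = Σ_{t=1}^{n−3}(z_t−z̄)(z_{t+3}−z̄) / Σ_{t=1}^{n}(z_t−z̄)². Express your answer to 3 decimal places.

Mean z̄ = (-0.6 − 0.6 − 1.5 − 5.8 − 5.9 − 5.4 − 6.8)/7 = -3.8000
Numerator Σ_{t=1}^{4}(z_t−z̄)(z_{t+3}−z̄) = -10.8000
Denominator Σ(z_t−z̄)² = 45.7400
r_3 = -10.8000 / 45.7400 = -0.236

-0.236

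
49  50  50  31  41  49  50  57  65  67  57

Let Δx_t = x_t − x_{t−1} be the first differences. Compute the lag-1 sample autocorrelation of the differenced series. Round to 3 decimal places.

-0.078

First differences Δx: 1, 0, -19, 10, 8, 1, 7, 8, 2, -10
Mean of differences = 0.8000
Numerator Σ(Δx_t−Δx̄)(Δx_{t+1}−Δx̄) = -57.2400
Denominator Σ(Δx_t−Δx̄)² = 737.6000
r_1(Δx) = -57.2400 / 737.6000 = -0.078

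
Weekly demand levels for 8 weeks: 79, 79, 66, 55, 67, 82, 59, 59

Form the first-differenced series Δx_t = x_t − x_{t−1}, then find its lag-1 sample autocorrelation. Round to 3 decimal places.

First differences Δx: 0, -13, -11, 12, 15, -23, 0
Mean of differences = -2.8571
Numerator Σ(Δx_t−Δx̄)(Δx_{t+1}−Δx̄) = -219.3061
Denominator Σ(Δx_t−Δx̄)² = 1130.8571
r_1(Δx) = -219.3061 / 1130.8571 = -0.194

-0.194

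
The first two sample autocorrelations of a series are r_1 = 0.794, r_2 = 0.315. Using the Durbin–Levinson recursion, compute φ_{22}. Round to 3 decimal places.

φ_{22} = (r_2 − r_1²) / (1 − r_1²)
r_1² = (0.794)² = 0.630436
Numerator = 0.315 − 0.6304 = -0.3154; denominator = 1 − 0.6304 = 0.3696
φ_{22} = -0.3154 / 0.3696 = -0.854

-0.854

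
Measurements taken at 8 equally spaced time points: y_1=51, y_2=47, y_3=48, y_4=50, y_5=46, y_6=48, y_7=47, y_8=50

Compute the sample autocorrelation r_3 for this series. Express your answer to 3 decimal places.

Mean ȳ = (51 + 47 + 48 + 50 + 46 + 48 + 47 + 50)/8 = 48.3750
Deviations from mean: 2.6250, -1.3750, -0.3750, 1.6250, -2.3750, -0.3750, -1.3750, 1.6250
Σ(y_t−ȳ)(y_{t+3}−ȳ) = (4.2656) + (3.2656) + (0.1406) + (-2.2344) + (-3.8594) = 1.5781
Denominator Σ(y_t−ȳ)² = 21.8750
r_3 = 1.5781 / 21.8750 = 0.072

0.072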